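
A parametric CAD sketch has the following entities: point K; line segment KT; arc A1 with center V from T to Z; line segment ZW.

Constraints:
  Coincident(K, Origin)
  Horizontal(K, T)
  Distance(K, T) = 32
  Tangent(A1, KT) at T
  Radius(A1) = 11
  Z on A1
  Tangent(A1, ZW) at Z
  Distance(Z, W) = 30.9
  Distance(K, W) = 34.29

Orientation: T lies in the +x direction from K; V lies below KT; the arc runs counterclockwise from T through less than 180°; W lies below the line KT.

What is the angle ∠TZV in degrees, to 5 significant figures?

58.730°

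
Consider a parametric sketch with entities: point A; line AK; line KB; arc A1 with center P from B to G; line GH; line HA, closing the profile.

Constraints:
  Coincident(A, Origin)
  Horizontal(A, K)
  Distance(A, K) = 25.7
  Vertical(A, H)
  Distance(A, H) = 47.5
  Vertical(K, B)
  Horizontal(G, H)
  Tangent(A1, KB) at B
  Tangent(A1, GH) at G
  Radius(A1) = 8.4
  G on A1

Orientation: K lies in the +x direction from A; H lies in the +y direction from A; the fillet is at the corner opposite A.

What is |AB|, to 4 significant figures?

46.79

A is at the origin; AK is horizontal with |AK| = 25.7 and K on the +x side, so K = (25.70, 0.000). AH is vertical with |AH| = 47.5 and H on the +y side, so H = (0.000, 47.50). The virtual corner opposite A is at (25.70, 47.50). The tangent condition forces PB to be normal to KB and since A1 is tangent to GH there, PG ⟂ GH, with radius 8.4, so the center P sits 8.4 in from both sides at P = (17.30, 39.10). That places the tangent points at B = (25.70, 39.10) on KB and G = (17.30, 47.50) on GH. Then |AB| = |B − A| = 46.79.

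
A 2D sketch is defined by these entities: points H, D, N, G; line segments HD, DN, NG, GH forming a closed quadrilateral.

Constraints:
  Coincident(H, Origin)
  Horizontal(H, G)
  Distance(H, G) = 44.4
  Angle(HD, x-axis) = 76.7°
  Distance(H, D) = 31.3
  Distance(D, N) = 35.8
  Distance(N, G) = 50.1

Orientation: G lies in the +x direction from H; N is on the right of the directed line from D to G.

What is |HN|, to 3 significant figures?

6.35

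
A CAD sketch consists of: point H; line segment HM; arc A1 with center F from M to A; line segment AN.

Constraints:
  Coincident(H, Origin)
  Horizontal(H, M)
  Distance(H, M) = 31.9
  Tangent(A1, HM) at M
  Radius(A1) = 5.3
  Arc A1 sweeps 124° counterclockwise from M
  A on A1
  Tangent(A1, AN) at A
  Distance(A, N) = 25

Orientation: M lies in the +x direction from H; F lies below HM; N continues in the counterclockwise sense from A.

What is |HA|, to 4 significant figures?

28.72

H is at the origin; HM is horizontal with |HM| = 31.9 and M on the +x side, so M = (31.90, 0.000). Tangency of A1 to HM means the radius FM is perpendicular to HM, so F = M + (0, -5.3) = (31.90, -5.300). On A1, M sits at bearing 90° from F; a 124° counterclockwise sweep puts A at bearing 214°, so A = F + 5.3·(cos 214°, sin 214°) = (27.51, -8.264). Then |HA| = |A − H| = 28.72.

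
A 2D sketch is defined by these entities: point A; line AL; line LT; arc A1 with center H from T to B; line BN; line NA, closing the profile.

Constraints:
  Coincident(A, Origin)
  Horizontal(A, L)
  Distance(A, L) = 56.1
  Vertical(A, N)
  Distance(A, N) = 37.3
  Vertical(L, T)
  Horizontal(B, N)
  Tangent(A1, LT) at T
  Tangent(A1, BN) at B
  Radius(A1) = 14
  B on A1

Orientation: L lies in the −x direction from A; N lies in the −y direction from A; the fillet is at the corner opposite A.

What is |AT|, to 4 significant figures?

60.75

The virtual corner opposite A is at (-56.10, -37.30). The tangent condition forces HT to be normal to LT and tangency of A1 to BN means the radius HB is perpendicular to BN, with radius 14.0, so the center H sits 14.0 in from both sides at H = (-42.10, -23.30). That places the tangent points at T = (-56.10, -23.30) on LT and B = (-42.10, -37.30) on BN. Then |AT| = |T − A| = 60.75.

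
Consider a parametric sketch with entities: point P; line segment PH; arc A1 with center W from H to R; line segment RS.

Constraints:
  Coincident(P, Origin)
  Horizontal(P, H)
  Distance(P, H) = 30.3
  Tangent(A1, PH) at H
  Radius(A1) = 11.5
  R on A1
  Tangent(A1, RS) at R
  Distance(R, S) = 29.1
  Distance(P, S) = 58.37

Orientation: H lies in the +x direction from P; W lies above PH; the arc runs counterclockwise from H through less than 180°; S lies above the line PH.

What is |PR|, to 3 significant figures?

43.3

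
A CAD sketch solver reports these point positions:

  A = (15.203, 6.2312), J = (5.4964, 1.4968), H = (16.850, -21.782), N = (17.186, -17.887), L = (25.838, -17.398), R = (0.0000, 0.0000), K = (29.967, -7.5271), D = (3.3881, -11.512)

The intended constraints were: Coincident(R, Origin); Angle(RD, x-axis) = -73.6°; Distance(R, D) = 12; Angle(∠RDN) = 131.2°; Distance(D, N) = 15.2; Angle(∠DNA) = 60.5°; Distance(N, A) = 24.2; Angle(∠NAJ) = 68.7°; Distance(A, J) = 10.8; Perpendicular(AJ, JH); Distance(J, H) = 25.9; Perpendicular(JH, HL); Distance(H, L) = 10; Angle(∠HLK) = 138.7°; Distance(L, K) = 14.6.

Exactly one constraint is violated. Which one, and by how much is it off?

Distance(L, K) = 14.6 — off by 3.90.

R = (0.00, 0.00) ✓; RD at -73.60° ✓; |RD| = 12.00 ✓; ∠RDN = 131.2° ✓; |DN| = 15.20 ✓; ∠DNA = 60.50° ✓; |NA| = 24.20 ✓; ∠NAJ = 68.70° ✓; |AJ| = 10.80 ✓; ∠(AJ, JH) = 90.00° ✓; |JH| = 25.90 ✓; ∠(JH, HL) = 90.00° ✓; |HL| = 10.00 ✓; ∠HLK = 138.7° ✓; |LK| = 10.70 ✗.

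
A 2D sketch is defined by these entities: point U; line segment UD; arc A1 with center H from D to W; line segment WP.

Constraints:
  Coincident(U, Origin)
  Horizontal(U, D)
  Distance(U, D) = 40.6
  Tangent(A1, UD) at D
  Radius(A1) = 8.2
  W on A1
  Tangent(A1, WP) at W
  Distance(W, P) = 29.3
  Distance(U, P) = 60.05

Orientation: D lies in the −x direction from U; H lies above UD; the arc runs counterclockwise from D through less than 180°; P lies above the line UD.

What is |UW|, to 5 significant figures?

35.335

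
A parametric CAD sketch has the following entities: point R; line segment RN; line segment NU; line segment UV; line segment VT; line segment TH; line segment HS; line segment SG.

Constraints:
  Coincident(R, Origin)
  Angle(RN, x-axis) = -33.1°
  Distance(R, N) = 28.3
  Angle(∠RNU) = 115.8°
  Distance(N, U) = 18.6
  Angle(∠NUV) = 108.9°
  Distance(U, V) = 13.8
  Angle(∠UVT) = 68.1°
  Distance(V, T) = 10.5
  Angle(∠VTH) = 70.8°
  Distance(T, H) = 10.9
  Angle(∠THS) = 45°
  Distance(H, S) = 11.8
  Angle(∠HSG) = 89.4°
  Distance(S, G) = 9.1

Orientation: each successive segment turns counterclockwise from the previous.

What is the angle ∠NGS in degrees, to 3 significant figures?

105°

∠THS = 45.0° gives HS at 98.3° from the x-axis; with |HS| = 11.8, S = (35.1, 6.92). ∠HSG = 89.4° gives SG at -171° from the x-axis; with |SG| = 9.1, G = (26.1, 5.51). Then cos ∠NGS = GN·GS / (|GN||GS|), giving 105°.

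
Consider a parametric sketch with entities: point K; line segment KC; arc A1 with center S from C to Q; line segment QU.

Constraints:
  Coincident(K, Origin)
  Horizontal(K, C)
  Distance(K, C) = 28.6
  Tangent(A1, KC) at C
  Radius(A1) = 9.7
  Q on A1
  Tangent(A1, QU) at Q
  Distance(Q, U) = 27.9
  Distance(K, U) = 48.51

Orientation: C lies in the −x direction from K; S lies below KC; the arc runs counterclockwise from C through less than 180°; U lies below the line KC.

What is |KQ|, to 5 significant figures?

39.900

K is at the origin; KC is horizontal with |KC| = 28.6 and C on the −x side, so C = (-28.600, 0.0000). A1 meets KC tangentially, so SC is at right angles to KC, so S = C + (0, -9.7) = (-28.600, -9.7000). Since SQ ⟂ QU (tangency), |SU| = √(9.7² + 27.9²) = 29.538 regardless of where Q sits on A1. So U lies on both circle(K, 48.51) and circle(S, 29.538); the below-KC intersection is U = (-28.524, -39.238). Q is the foot of the tangent from U: Q = (-37.754, -12.909).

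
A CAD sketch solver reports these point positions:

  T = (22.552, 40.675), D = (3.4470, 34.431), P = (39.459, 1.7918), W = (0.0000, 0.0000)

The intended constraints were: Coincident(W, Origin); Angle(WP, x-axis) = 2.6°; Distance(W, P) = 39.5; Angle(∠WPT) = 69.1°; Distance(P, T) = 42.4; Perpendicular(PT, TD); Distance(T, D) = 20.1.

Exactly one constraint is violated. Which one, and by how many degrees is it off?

Perpendicular(PT, TD) — off by 5.40°.

W = (0.00, 0.00) ✓; WP at 2.600° ✓; |WP| = 39.50 ✓; ∠WPT = 69.10° ✓; |PT| = 42.40 ✓; ∠(PT, TD) = 84.60° ✗; |TD| = 20.10 ✓.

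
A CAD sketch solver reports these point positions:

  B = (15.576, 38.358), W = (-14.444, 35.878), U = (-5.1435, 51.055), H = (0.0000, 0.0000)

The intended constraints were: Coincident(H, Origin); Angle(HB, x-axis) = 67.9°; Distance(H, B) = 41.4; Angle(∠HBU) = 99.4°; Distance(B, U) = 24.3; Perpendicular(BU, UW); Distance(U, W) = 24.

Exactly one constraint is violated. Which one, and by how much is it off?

Distance(U, W) = 24 — off by 6.20.

H = (0.00, 0.00) ✓; HB at 67.90° ✓; |HB| = 41.40 ✓; ∠HBU = 99.40° ✓; |BU| = 24.30 ✓; ∠(BU, UW) = 90.00° ✓; |UW| = 17.80 ✗.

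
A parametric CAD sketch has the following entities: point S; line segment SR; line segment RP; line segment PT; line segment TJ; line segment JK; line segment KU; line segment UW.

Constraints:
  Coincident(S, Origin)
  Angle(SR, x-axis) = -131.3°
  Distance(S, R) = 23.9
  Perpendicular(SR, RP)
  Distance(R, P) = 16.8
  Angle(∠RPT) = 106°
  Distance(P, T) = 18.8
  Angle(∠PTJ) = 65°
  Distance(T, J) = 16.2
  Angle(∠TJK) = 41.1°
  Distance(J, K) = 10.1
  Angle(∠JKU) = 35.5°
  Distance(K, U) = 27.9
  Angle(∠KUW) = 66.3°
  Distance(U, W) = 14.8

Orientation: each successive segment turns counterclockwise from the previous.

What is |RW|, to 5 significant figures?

26.087

S is at the origin; SR runs at -131.3° with length 23.9, so R = (-15.774, -17.955). SR ⟂ RP, so RP runs at -41.300°; with |RP| = 16.8, P = (-3.1528, -29.043). ∠RPT = 106.0° gives PT at 32.700° from the x-axis; with |PT| = 18.8, T = (12.668, -18.887). ∠PTJ = 65.0° gives TJ at 147.70° from the x-axis; with |TJ| = 16.2, J = (-1.0256, -10.230). ∠TJK = 41.1° gives JK at -73.400° from the x-axis; with |JK| = 10.1, K = (1.8598, -19.909). ∠JKU = 35.5° gives KU at 71.100° from the x-axis; with |KU| = 27.9, U = (10.897, 6.4865). ∠KUW = 66.3° gives UW at -175.20° from the x-axis; with |UW| = 14.8, W = (-3.8510, 5.2481). Then |RW| = |W − R| = 26.087.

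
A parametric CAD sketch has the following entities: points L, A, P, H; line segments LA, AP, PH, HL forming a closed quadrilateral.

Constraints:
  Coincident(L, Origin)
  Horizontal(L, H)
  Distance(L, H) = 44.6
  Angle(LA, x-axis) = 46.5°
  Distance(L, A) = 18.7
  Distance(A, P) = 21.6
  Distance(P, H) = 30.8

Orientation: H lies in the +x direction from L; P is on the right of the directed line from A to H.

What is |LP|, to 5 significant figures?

16.835

L is at the origin; L and H share the same y with |LH| = 44.6 and H in +x, so H = (44.6, 0). LA runs at 46.5° with |LA| = 18.7, so A = (12.872, 13.565). P is determined by |AP| = 21.6 and |PH| = 30.8 together: it lies at the intersection of circle(A, 21.6) and circle(H, 30.8). With |AH| = 34.506, the foot of the radical line on AH is 10.267 from A and the perpendicular offset is √(21.6² − 10.267²) = 19.004. Taking the right-of-AH solution: P = (14.842, -7.9455).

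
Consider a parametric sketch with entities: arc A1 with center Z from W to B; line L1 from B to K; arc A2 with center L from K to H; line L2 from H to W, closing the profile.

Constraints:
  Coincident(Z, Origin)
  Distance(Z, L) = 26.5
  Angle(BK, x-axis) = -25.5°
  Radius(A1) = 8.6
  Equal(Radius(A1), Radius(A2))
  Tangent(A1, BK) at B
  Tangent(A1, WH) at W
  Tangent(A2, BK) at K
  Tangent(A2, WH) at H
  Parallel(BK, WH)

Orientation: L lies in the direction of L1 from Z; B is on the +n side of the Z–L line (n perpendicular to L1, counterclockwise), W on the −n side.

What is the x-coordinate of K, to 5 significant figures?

27.621

The slot axis is L1's direction at -25.5°, so u = (cos -25.5°, sin -25.5°) = (0.90259, -0.43051) and n = (−sin -25.5°, cos -25.5°) = (0.43051, 0.90259). Z is at the origin and L lies 26.5 along u from Z, so L = 26.5·u = (23.919, -11.409). Tangency of A1 to both parallel lines with radius 8.6 puts B and W at Z ± 8.6·n: B = (3.7024, 7.7622), W = (-3.7024, -7.7622). Equal radii place K and H the same way about L: K = L + 8.6·n = (27.621, -3.6463), H = L − 8.6·n = (20.216, -19.171). So K.x = 27.621.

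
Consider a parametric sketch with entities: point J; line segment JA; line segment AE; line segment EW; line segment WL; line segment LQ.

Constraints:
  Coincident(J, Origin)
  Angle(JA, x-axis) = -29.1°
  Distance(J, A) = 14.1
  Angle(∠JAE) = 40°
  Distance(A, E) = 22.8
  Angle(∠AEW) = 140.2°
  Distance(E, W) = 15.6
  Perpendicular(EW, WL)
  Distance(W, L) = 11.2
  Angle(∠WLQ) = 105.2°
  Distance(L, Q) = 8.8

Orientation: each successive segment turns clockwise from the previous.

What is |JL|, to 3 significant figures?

19.3

∠AEW = 140.2° gives EW at 151° from the x-axis; with |EW| = 15.6, W = (-23.7, -3.63). The perpendicularity gives WL at right angles to EW, so WL runs at 61.1°; with |WL| = 11.2, L = (-18.3, 6.18). Then |JL| = |L − J| = 19.3.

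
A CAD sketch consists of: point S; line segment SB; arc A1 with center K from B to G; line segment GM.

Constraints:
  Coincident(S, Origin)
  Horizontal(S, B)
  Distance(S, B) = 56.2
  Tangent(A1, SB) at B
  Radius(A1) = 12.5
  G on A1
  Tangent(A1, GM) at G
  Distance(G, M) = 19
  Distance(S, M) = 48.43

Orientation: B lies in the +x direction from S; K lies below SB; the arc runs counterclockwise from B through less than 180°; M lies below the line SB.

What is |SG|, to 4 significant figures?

45.08

Checks: |KG| = 12.50 ✓; ∠(KG, GM) = 90.00° ✓; |GM| = 19.00 ✓; |SM| = 48.43 ✓.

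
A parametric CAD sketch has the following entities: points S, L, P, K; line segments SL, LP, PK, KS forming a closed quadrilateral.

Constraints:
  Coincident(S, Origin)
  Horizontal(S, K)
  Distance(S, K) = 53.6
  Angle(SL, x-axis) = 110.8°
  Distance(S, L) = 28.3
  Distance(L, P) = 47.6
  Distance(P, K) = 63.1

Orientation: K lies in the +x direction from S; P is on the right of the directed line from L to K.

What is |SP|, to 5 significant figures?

21.783

S is at the origin; S and K share the same y with |SK| = 53.6 and K in +x, so K = (53.6, 0). SL runs at 110.8° with |SL| = 28.3, so L = (-10.050, 26.456). P is determined by |LP| = 47.6 and |PK| = 63.1 together: it lies at the intersection of circle(L, 47.6) and circle(K, 63.1). With |LK| = 68.929, the foot of the radical line on LK is 22.018 from L and the perpendicular offset is √(47.6² − 22.018²) = 42.202. Taking the right-of-LK solution: P = (-5.9155, -20.965).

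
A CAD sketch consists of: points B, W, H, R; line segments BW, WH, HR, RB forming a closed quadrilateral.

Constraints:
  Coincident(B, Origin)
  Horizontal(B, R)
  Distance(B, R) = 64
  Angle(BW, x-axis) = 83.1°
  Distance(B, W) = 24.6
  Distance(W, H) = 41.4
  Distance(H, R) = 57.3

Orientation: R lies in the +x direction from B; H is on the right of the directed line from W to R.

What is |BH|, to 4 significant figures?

18.87

B is at the origin; B and R share the same y with |BR| = 64.0 and R in +x, so R = (64.0, 0). BW runs at 83.1° with |BW| = 24.6, so W = (2.955, 24.42). H is determined by |WH| = 41.4 and |HR| = 57.3 together: it lies at the intersection of circle(W, 41.4) and circle(R, 57.3). With |WR| = 65.75, the foot of the radical line on WR is 20.94 from W and the perpendicular offset is √(41.4² − 20.94²) = 35.71. Taking the right-of-WR solution: H = (9.132, -16.51).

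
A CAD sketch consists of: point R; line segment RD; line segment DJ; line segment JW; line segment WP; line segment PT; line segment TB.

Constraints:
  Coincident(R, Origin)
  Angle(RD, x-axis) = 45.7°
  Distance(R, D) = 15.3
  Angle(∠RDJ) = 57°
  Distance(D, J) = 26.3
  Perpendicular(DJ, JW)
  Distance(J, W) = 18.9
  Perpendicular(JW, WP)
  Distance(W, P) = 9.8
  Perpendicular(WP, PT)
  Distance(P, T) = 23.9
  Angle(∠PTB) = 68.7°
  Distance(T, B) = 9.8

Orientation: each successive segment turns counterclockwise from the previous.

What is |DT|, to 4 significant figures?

17.24

JW is perpendicular to WP, so WP runs at -11.30°; with |WP| = 9.8, P = (-9.198, -4.350). The perpendicularity gives PT at right angles to WP, so PT runs at 78.70°; with |PT| = 23.9, T = (-4.515, 19.09). Then |DT| = |T − D| = 17.24.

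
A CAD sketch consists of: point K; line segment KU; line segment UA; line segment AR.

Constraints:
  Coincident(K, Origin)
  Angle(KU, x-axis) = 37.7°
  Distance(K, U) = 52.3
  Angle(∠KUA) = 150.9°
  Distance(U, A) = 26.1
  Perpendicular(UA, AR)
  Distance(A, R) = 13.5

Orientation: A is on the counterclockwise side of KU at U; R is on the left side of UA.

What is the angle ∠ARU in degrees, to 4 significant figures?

62.65°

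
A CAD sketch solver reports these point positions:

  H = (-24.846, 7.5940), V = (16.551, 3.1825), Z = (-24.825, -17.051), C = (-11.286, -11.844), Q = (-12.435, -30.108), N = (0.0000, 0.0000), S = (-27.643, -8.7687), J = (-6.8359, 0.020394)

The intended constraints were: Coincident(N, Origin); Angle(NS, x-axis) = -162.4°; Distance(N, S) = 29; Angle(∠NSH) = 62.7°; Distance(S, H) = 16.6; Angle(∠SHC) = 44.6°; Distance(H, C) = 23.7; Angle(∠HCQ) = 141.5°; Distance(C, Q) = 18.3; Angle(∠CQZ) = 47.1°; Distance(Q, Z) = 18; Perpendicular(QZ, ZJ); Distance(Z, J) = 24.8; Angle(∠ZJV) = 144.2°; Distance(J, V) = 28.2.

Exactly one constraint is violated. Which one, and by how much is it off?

Distance(J, V) = 28.2 — off by 4.60.

N = (0.00, 0.00) ✓; NS at -162.4° ✓; |NS| = 29.00 ✓; ∠NSH = 62.70° ✓; |SH| = 16.60 ✓; ∠SHC = 44.60° ✓; |HC| = 23.70 ✓; ∠HCQ = 141.5° ✓; |CQ| = 18.30 ✓; ∠CQZ = 47.10° ✓; |QZ| = 18.00 ✓; ∠(QZ, ZJ) = 90.00° ✓; |ZJ| = 24.80 ✓; ∠ZJV = 144.2° ✓; |JV| = 23.60 ✗.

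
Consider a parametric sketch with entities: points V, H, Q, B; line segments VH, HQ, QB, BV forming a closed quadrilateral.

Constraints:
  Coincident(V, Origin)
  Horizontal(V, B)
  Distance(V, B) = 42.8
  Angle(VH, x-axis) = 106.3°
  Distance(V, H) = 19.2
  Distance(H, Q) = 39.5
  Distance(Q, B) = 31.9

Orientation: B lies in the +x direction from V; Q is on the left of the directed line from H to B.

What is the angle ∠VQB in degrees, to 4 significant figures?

66.17°

Checks: |HQ| = 39.50 ✓; |QB| = 31.90 ✓.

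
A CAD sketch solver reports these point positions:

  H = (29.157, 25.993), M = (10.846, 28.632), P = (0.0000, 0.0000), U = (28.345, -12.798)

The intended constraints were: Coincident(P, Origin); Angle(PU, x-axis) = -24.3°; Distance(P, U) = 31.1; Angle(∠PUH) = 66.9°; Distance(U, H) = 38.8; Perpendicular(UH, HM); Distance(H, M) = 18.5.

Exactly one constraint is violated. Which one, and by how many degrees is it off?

Perpendicular(UH, HM) — off by 7.00°.

P = (0.00, 0.00) ✓; PU at -24.30° ✓; |PU| = 31.10 ✓; ∠PUH = 66.90° ✓; |UH| = 38.80 ✓; ∠(UH, HM) = 83.00° ✗; |HM| = 18.50 ✓.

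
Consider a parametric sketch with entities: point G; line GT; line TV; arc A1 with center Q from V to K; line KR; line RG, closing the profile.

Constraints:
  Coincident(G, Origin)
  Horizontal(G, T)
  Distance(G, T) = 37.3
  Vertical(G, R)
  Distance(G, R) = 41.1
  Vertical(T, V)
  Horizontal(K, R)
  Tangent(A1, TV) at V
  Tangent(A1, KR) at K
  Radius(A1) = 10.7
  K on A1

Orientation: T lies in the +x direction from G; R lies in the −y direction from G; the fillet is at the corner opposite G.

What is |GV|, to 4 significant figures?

48.12

G is at the origin; G and T share the same y with |GT| = 37.3 and T on the +x side, so T = (37.30, 0.000). GR is vertical with |GR| = 41.1 and R on the −y side, so R = (0.000, -41.10). The virtual corner opposite G is at (37.30, -41.10). A1 meets TV tangentially, so QV is at right angles to TV and A1 meets KR tangentially, so QK is at right angles to KR, with radius 10.7, so the center Q sits 10.7 in from both sides at Q = (26.60, -30.40). That places the tangent points at V = (37.30, -30.40) on TV and K = (26.60, -41.10) on KR. Then |GV| = |V − G| = 48.12.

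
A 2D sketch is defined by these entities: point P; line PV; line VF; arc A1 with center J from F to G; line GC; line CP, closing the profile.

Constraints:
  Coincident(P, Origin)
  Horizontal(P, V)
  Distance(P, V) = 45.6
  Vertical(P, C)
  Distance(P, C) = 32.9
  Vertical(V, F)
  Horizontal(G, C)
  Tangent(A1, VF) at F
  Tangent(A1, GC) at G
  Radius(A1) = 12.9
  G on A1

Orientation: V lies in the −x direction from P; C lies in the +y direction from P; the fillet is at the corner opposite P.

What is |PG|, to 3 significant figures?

46.4

P is at the origin; P and V share the same y with |PV| = 45.6 and V on the −x side, so V = (-45.6, 0.00). P and C share the same x with |PC| = 32.9 and C on the +y side, so C = (0.00, 32.9). The virtual corner opposite P is at (-45.6, 32.9). Tangency of A1 to VF means the radius JF is perpendicular to VF and A1 meets GC tangentially, so JG is at right angles to GC, with radius 12.9, so the center J sits 12.9 in from both sides at J = (-32.7, 20.0). That places the tangent points at F = (-45.6, 20.0) on VF and G = (-32.7, 32.9) on GC. Then |PG| = |G − P| = 46.4.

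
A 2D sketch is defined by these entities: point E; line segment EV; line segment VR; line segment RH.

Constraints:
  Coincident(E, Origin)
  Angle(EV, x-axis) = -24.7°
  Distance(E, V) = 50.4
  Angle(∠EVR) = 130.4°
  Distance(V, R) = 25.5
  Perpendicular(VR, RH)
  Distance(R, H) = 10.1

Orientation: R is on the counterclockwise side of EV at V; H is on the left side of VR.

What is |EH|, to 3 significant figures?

64.7

∠EVR = 130.4°, so VR runs at -24.7° + (180° − 130.4°) = 24.9° from the x-axis; with |VR| = 25.5, R = V + 25.5·(cos 24.9°, sin 24.9°) = (68.9, -10.3). The perpendicularity gives RH at right angles to VR; with |RH| = 10.1 on the left of VR, H = R + 10.1·(-0.421, 0.907) = (64.7, -1.16). Then |EH| = |H − E| = 64.7.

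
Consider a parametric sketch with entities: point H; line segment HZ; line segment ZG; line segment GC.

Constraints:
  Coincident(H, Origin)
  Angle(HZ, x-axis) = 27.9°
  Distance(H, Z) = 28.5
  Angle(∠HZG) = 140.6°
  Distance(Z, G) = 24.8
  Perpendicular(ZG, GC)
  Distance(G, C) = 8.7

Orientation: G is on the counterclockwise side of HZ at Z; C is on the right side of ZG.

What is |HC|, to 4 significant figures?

53.95

H is at the origin; HZ runs at 27.9° with length 28.5, so Z = 28.5·(cos 27.9°, sin 27.9°) = (25.19, 13.34). ∠HZG = 140.6°, so ZG runs at 27.9° + (180° − 140.6°) = 67.30° from the x-axis; with |ZG| = 24.8, G = Z + 24.8·(cos 67.30°, sin 67.30°) = (34.76, 36.21). The perpendicularity gives GC at right angles to ZG; with |GC| = 8.7 on the right of ZG, C = G + 8.7·(0.9225, -0.3859) = (42.78, 32.86). Then |HC| = |C − H| = 53.95.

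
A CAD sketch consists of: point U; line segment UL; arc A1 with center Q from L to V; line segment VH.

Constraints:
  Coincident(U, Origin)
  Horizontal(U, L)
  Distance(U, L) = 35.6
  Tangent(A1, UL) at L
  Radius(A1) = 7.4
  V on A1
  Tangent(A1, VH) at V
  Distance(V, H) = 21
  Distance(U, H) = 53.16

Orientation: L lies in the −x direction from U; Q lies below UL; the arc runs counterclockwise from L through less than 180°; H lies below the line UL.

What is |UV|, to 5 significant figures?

43.421

Checks: U.y = 0.00, L.y = 0.00 ✓; |QV| = 7.400 ✓; ∠(QV, VH) = 90.00° ✓; |VH| = 21.00 ✓; |UH| = 53.16 ✓.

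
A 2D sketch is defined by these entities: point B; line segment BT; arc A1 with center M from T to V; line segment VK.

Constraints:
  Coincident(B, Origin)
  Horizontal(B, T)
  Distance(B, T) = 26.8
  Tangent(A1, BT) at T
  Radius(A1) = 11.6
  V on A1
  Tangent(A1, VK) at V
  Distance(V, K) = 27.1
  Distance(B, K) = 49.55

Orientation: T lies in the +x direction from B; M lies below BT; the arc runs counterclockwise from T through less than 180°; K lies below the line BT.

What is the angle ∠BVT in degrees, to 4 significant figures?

77.14°

B is at the origin; B and T share the same y with |BT| = 26.8 and T on the +x side, so T = (26.80, 0.000). Tangency of A1 to BT means the radius MT is perpendicular to BT, so M = T + (0, -11.6) = (26.80, -11.60). Since MV ⟂ VK (tangency), |MK| = √(11.6² + 27.1²) = 29.48 regardless of where V sits on A1. So K lies on both circle(B, 49.55) and circle(M, 29.48); the below-BT intersection is K = (27.73, -41.06). V is the foot of the tangent from K: V = (16.29, -16.50).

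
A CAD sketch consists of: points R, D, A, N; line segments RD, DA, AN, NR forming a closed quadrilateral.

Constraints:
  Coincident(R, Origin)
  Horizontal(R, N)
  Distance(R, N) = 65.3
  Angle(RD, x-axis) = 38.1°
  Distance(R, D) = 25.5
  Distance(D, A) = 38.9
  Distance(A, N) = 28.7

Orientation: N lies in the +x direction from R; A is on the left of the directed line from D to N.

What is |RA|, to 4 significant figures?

63.42

Checks: RD at 38.10° ✓; |DA| = 38.90 ✓; |AN| = 28.70 ✓.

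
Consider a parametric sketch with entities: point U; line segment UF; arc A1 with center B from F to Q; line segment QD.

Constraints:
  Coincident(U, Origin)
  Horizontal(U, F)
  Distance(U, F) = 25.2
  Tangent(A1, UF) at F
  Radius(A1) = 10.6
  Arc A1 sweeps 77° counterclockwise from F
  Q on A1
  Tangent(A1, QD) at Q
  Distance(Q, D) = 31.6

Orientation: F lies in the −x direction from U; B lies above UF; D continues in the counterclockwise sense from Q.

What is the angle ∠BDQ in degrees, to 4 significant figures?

18.54°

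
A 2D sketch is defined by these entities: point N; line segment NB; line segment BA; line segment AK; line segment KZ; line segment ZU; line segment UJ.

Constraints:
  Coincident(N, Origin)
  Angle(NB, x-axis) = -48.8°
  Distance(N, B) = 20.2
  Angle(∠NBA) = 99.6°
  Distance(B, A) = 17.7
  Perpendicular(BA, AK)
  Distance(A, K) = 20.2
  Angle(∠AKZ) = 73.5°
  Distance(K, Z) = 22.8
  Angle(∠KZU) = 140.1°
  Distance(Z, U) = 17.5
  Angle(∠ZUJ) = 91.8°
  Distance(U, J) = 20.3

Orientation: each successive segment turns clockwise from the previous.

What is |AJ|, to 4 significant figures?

19.60

∠KZU = 140.1° gives ZU at -5.600° from the x-axis; with |ZU| = 17.5, U = (22.72, -5.008). ∠ZUJ = 91.8° gives UJ at -93.80° from the x-axis; with |UJ| = 20.3, J = (21.37, -25.26). Then |AJ| = |J − A| = 19.60.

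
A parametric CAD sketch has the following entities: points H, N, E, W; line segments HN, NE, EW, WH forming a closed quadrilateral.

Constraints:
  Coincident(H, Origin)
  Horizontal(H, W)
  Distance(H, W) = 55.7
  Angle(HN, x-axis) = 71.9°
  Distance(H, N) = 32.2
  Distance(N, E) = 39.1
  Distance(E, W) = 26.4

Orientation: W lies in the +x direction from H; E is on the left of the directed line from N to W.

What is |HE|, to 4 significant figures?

55.02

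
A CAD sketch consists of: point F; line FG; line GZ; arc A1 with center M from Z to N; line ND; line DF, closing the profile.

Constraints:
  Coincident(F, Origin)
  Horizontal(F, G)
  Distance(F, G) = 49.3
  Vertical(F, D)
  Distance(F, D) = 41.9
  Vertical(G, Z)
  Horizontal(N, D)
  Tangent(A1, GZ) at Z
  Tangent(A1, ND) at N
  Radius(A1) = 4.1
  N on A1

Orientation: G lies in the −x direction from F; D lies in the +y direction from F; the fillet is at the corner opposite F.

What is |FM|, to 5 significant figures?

58.923

F and D share the same x with |FD| = 41.9 and D on the +y side, so D = (0.0000, 41.900). The virtual corner opposite F is at (-49.300, 41.900). Tangency of A1 to GZ means the radius MZ is perpendicular to GZ and since A1 is tangent to ND there, MN ⟂ ND, with radius 4.1, so the center M sits 4.1 in from both sides at M = (-45.200, 37.800). Then |FM| = |M − F| = 58.923.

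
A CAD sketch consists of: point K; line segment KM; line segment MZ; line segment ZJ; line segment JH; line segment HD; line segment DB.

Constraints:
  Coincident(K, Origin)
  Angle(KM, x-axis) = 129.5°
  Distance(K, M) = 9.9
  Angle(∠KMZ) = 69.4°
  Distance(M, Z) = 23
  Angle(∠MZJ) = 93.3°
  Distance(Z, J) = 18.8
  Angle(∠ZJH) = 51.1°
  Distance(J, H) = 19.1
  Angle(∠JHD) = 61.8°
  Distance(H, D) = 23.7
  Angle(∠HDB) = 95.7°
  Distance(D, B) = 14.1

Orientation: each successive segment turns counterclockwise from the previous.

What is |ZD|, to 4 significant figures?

7.375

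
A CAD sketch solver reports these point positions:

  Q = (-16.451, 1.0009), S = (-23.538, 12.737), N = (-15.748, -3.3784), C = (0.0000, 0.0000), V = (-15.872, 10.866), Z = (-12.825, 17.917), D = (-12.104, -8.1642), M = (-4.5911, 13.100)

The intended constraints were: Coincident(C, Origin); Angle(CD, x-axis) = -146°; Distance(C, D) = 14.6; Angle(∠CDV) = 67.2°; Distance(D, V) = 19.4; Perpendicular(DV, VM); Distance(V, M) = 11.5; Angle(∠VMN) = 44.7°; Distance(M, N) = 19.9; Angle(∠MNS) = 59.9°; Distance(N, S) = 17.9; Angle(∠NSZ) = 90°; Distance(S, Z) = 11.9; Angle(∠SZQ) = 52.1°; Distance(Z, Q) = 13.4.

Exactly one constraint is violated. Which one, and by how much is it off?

Distance(Z, Q) = 13.4 — off by 3.90.

C = (0.00, 0.00) ✓; CD at -146.0° ✓; |CD| = 14.60 ✓; ∠CDV = 67.20° ✓; |DV| = 19.40 ✓; ∠(DV, VM) = 90.00° ✓; |VM| = 11.50 ✓; ∠VMN = 44.70° ✓; |MN| = 19.90 ✓; ∠MNS = 59.90° ✓; |NS| = 17.90 ✓; ∠NSZ = 90.01° ✓; |SZ| = 11.90 ✓; ∠SZQ = 52.10° ✓; |ZQ| = 17.30 ✗.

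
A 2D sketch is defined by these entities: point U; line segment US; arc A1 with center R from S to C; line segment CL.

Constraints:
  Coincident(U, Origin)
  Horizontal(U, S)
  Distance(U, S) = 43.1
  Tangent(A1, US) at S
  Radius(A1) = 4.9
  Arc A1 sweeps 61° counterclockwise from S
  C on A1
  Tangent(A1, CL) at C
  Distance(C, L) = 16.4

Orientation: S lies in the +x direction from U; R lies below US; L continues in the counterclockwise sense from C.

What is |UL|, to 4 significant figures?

35.17

On A1, S sits at bearing 90° from R; a 61° counterclockwise sweep puts C at bearing 151°, so C = R + 4.9·(cos 151°, sin 151°) = (38.81, -2.524). Tangency of A1 to CL means the radius RC is perpendicular to CL, so CL runs along (−sin 151°, cos 151°); with |CL| = 16.4, L = (30.86, -16.87). Then |UL| = |L − U| = 35.17.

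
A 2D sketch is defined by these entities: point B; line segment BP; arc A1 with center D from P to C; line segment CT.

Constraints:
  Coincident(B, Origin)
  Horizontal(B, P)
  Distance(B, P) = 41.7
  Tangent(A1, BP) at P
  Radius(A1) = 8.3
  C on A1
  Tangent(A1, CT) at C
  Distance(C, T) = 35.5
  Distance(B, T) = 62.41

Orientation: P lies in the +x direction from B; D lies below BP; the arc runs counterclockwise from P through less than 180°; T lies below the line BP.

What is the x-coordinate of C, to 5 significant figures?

33.724

Checks: B = (0.00, 0.00) ✓; ∠(DP, PB) = 90.00° ✓; |DC| = 8.300 ✓; ∠(DC, CT) = 90.00° ✓; |CT| = 35.50 ✓; |BT| = 62.41 ✓.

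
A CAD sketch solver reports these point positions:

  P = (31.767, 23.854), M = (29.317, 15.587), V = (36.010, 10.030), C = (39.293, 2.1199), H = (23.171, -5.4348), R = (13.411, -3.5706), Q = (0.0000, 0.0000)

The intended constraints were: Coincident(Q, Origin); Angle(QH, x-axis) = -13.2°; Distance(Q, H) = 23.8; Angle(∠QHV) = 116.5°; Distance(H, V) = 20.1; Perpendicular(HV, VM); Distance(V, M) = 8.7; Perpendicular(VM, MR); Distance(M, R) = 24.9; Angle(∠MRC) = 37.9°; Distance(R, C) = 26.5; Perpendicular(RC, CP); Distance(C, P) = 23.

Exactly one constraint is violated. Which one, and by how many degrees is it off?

Perpendicular(RC, CP) — off by 6.70°.

Q = (0.00, 0.00) ✓; QH at -13.20° ✓; |QH| = 23.80 ✓; ∠QHV = 116.5° ✓; |HV| = 20.10 ✓; ∠(HV, VM) = 90.00° ✓; |VM| = 8.699 ✓; ∠(VM, MR) = 90.00° ✓; |MR| = 24.90 ✓; ∠MRC = 37.90° ✓; |RC| = 26.50 ✓; ∠(RC, CP) = 96.70° ✗; |CP| = 23.00 ✓.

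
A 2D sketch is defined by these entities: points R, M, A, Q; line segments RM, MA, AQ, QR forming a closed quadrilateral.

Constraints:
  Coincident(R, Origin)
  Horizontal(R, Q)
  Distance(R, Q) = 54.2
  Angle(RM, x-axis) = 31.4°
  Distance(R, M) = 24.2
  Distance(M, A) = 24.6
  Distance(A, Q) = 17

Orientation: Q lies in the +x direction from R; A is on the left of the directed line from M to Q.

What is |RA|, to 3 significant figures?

47.4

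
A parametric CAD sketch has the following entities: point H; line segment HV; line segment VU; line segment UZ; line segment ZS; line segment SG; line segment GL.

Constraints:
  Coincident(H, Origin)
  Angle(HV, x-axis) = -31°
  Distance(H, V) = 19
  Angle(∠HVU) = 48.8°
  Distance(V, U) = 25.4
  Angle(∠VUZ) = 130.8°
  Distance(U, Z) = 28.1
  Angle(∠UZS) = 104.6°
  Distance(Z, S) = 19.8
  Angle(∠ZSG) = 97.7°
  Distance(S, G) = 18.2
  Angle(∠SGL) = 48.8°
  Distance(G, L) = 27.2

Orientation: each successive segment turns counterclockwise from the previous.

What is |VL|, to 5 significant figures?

45.744

H is at the origin; HV runs at -31.0° with length 19.0, so V = (16.286, -9.7857). ∠HVU = 48.8° gives VU at 100.20° from the x-axis; with |VU| = 25.4, U = (11.788, 15.213). ∠VUZ = 130.8° gives UZ at 149.40° from the x-axis; with |UZ| = 28.1, Z = (-12.399, 29.517). ∠UZS = 104.6° gives ZS at -135.20° from the x-axis; with |ZS| = 19.8, S = (-26.448, 15.565). ∠ZSG = 97.7° gives SG at -52.900° from the x-axis; with |SG| = 18.2, G = (-15.470, 1.0491). ∠SGL = 48.8° gives GL at 78.300° from the x-axis; with |GL| = 27.2, L = (-9.9539, 27.684). Then |VL| = |L − V| = 45.744.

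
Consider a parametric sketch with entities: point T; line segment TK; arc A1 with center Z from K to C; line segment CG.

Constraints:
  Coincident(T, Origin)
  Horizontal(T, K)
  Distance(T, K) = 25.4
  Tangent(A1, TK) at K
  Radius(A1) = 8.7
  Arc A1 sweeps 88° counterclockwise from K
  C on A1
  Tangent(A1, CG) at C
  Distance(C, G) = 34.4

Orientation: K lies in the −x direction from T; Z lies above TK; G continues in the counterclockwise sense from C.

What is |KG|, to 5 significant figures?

43.905

On A1, K sits at bearing -90° from Z; an 88° counterclockwise sweep puts C at bearing -2°, so C = Z + 8.7·(cos -2°, sin -2°) = (-16.705, 8.3964). A1 meets CG tangentially, so ZC is at right angles to CG, so CG runs along (−sin -2°, cos -2°); with |CG| = 34.4, G = (-15.505, 42.775). Then |KG| = |G − K| = 43.905.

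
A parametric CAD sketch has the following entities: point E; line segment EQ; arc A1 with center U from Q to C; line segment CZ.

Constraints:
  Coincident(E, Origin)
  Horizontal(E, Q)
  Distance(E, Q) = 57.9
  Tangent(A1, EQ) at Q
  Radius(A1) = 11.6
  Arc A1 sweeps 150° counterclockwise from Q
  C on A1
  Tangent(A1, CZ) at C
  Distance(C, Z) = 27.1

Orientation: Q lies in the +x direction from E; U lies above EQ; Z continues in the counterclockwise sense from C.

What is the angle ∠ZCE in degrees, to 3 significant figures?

48.8°

E is at the origin; EQ is horizontal with |EQ| = 57.9 and Q on the +x side, so Q = (57.9, 0.00). Tangency of A1 to EQ means the radius UQ is perpendicular to EQ, so U = Q + (0, 11.6) = (57.9, 11.6). On A1, Q sits at bearing -90° from U; a 150° counterclockwise sweep puts C at bearing 60°, so C = U + 11.6·(cos 60°, sin 60°) = (63.7, 21.6). Since A1 is tangent to CZ there, UC ⟂ CZ, so CZ runs along (−sin 60°, cos 60°); with |CZ| = 27.1, Z = (40.2, 35.2). Then cos ∠ZCE = CZ·CE / (|CZ||CE|), giving 48.8°.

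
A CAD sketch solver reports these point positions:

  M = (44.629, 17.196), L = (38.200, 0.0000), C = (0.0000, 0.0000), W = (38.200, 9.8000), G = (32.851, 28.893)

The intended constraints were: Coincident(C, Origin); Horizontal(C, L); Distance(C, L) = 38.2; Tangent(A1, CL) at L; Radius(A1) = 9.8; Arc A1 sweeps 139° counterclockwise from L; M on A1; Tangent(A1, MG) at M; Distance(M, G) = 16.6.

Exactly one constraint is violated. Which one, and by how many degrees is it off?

Tangent(A1, MG) at M — off by 3.80°.

C = (0.00, 0.00) ✓; C.y = 0.00, L.y = 0.00 ✓; |CL| = 38.20 ✓; ∠(WL, LC) = 90.00° ✓; |WL| = 9.800 ✓; bearing(W→M) − bearing(W→L) = 139.0° ✓; |WM| = 9.800 ✓; ∠(WM, MG) = 93.80° ✗; |MG| = 16.60 ✓.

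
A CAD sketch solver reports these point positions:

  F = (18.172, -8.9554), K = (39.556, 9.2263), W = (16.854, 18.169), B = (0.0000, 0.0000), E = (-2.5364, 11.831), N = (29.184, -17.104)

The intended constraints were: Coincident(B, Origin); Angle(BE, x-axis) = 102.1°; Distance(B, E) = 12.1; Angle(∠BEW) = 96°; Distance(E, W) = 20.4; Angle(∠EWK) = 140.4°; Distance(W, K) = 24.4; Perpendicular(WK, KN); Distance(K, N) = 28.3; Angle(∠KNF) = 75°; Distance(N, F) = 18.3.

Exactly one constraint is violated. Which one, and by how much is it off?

Distance(N, F) = 18.3 — off by 4.60.

B = (0.00, 0.00) ✓; BE at 102.1° ✓; |BE| = 12.10 ✓; ∠BEW = 96.00° ✓; |EW| = 20.40 ✓; ∠EWK = 140.4° ✓; |WK| = 24.40 ✓; ∠(WK, KN) = 90.00° ✓; |KN| = 28.30 ✓; ∠KNF = 75.00° ✓; |NF| = 13.70 ✗.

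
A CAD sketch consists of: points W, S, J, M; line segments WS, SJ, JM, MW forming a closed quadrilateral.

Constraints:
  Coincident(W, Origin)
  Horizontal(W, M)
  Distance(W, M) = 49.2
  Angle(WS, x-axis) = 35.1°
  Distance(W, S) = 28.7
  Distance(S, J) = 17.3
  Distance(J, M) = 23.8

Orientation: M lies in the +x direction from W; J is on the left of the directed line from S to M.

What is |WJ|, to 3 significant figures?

45.5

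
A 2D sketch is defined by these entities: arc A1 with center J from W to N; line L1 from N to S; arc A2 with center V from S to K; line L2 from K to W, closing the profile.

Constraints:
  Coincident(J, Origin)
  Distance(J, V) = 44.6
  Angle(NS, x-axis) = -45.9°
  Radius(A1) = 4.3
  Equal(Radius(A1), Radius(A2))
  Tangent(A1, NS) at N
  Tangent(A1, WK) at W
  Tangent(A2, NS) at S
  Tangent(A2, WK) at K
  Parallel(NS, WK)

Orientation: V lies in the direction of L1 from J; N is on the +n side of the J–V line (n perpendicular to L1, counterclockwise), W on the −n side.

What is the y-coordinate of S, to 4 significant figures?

-29.04

The slot axis is L1's direction at -45.9°, so u = (cos -45.9°, sin -45.9°) = (0.6959, -0.7181) and n = (−sin -45.9°, cos -45.9°) = (0.7181, 0.6959). J is at the origin and V lies 44.6 along u from J, so V = 44.6·u = (31.04, -32.03). Tangency of A1 to both parallel lines with radius 4.3 puts N and W at J ± 4.3·n: N = (3.088, 2.992), W = (-3.088, -2.992). Equal radii place S and K the same way about V: S = V + 4.3·n = (34.13, -29.04), K = V − 4.3·n = (27.95, -35.02). So S.y = -29.04.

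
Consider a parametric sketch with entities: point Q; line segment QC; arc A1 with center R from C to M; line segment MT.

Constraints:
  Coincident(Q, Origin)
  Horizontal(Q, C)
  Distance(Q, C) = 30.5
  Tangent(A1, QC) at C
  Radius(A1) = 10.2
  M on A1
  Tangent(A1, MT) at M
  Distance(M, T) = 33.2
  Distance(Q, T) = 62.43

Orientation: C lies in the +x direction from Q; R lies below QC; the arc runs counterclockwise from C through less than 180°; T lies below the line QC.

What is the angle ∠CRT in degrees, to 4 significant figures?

150.6°

Checks: ∠(RC, CQ) = 90.00° ✓; |RM| = 10.20 ✓; ∠(RM, MT) = 90.00° ✓; |MT| = 33.20 ✓; |QT| = 62.43 ✓.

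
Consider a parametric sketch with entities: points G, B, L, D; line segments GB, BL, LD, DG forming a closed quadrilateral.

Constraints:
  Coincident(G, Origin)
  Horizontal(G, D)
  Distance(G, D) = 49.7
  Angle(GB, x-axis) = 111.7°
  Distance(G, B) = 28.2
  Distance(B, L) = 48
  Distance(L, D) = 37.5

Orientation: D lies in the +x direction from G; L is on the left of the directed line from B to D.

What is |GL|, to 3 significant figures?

50.9

Checks: |BL| = 48.00 ✓; |LD| = 37.50 ✓.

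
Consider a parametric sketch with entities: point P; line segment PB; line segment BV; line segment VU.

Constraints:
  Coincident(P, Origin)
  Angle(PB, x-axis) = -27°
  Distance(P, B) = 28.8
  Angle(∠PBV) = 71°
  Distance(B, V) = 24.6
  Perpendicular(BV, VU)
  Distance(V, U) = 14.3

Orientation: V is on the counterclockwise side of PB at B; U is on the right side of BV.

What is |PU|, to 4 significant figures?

44.23

P is at the origin; PB runs at -27.0° with length 28.8, so B = 28.8·(cos -27.0°, sin -27.0°) = (25.66, -13.07). ∠PBV = 71.0°, so BV runs at -27.0° + (180° − 71.0°) = 82.00° from the x-axis; with |BV| = 24.6, V = B + 24.6·(cos 82.00°, sin 82.00°) = (29.08, 11.29). The perpendicularity gives VU at right angles to BV; with |VU| = 14.3 on the right of BV, U = V + 14.3·(0.9903, -0.1392) = (43.25, 9.295). Then |PU| = |U − P| = 44.23.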